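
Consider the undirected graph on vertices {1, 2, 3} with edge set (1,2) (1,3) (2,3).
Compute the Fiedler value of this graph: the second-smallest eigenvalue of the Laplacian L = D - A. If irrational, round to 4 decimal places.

3

Reading degrees in the order [1, 2, 3] gives [2, 2, 2]; set D = diag(2, 2, 2) and form L = D - A. Computing the eigenvalues of L and sorting gives [0, 3, 3]. The Fiedler value lambda_2 = 3 is strictly positive, so the graph is connected. The largest eigenvalue, 3, is at most the vertex count 3. There is one zero in the spectrum, matching the 1 component.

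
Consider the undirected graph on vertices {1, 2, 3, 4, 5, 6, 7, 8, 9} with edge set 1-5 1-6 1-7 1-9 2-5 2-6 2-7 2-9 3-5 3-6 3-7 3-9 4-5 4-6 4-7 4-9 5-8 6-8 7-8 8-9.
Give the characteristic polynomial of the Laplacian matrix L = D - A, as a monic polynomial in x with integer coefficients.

x^9 - 40x^8 + 690x^7 - 6720x^6 + 40485x^5 - 154704x^4 + 366560x^3 - 492800x^2 + 288000x

Reading degrees in the order [1, 2, 3, 4, 5, 6, 7, 8, 9] gives [4, 4, 4, 4, 5, 5, 5, 4, 5]; set D = diag(4, 4, 4, 4, 5, 5, 5, 4, 5) and form L = D - A. L has integer entries, so p(x) = det(xI - L) has integer coefficients. Expanding the determinant yields x^9 - 40x^8 + 690x^7 - 6720x^6 + 40485x^5 - 154704x^4 + 366560x^3 - 492800x^2 + 288000x. The coefficient of x^8 equals -trace(L) = -40, matching the sum of degrees. The eigenvalues sum to 40, which equals trace(L) = 2|E|. The largest eigenvalue, 9, is at most the vertex count 9.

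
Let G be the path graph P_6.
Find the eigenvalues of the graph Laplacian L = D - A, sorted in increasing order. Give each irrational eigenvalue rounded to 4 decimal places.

The graph has 6 vertices and degree multiset [2, 2, 2, 2, 1, 1]; D is the diagonal matrix of degrees and L = D - A. Diagonalising L (or applying a numerical eigensolver to the 6x6 matrix) gives the spectrum above. By the matrix-tree theorem the graph has (1/6) * product of the nonzero eigenvalues = 1 spanning tree.

[0, 0.2679, 1, 2, 3, 3.7321]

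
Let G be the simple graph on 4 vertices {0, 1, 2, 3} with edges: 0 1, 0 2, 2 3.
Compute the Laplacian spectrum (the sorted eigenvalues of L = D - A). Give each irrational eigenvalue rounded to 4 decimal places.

With the vertex order [0, 1, 2, 3], the degrees are [2, 1, 2, 1], giving D = diag(2, 1, 2, 1) and L = D - A. Diagonalising L (or applying a numerical eigensolver to the 4x4 matrix) gives the spectrum above. The single zero eigenvalue shows the graph is connected. The eigenvalues sum to 6, which equals trace(L) = 2|E|.

[0, 0.5858, 2, 3.4142]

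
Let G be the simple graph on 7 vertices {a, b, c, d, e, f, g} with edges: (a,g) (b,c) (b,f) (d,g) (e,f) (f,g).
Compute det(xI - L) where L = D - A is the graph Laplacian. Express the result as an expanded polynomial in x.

x^7 - 12x^6 + 53x^5 - 108x^4 + 105x^3 - 46x^2 + 7x

Reading degrees in the order [a, b, c, d, e, f, g] gives [1, 2, 1, 1, 1, 3, 3]; set D = diag(1, 2, 1, 1, 1, 3, 3) and form L = D - A. L has integer entries, so p(x) = det(xI - L) has integer coefficients. Expanding the determinant yields x^7 - 12x^6 + 53x^5 - 108x^4 + 105x^3 - 46x^2 + 7x. The coefficient of x^6 equals -trace(L) = -12, matching the sum of degrees. The eigenvalues sum to 12, which equals trace(L) = 2|E|.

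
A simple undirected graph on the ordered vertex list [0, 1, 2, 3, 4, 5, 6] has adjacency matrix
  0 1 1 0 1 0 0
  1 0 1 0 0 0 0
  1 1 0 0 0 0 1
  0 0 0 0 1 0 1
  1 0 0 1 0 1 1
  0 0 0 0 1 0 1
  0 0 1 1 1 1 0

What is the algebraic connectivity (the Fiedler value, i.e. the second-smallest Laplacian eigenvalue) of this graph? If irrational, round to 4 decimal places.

Each diagonal entry of L is the vertex degree and each off-diagonal entry is -1 where an edge is present, 0 otherwise; in the order [0, 1, 2, 3, 4, 5, 6] the diagonal is [3, 2, 3, 2, 4, 2, 4]. Computing the eigenvalues of L and sorting gives [0, 0.8851, 2, 3.2541, 3.3820, 4.8608, 5.6180]. The Fiedler value lambda_2 = 0.8851 is strictly positive, so the graph is connected. The largest eigenvalue, 5.6180, is at most the vertex count 7.

0.8851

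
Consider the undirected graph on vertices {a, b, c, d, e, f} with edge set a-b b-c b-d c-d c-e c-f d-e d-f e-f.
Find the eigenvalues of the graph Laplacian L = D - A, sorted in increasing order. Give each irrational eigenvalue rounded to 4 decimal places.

[0, 0.7639, 3, 4, 5, 5.2361]

With the vertex order [a, b, c, d, e, f], the degrees are [1, 3, 4, 4, 3, 3], giving D = diag(1, 3, 4, 4, 3, 3) and L = D - A. L is symmetric positive semidefinite, so every eigenvalue is real and nonnegative. The single zero eigenvalue shows the graph is connected.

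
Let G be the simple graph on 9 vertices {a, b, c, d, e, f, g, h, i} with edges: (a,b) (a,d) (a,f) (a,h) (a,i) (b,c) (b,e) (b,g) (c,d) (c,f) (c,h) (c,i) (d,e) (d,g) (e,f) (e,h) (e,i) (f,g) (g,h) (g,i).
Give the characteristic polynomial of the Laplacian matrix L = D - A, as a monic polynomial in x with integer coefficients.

x^9 - 40x^8 + 690x^7 - 6720x^6 + 40485x^5 - 154704x^4 + 366560x^3 - 492800x^2 + 288000x

With the vertex order [a, b, c, d, e, f, g, h, i], the degrees are [5, 4, 5, 4, 5, 4, 5, 4, 4], giving D = diag(5, 4, 5, 4, 5, 4, 5, 4, 4) and L = D - A. Computing det(xI - L) by cofactor expansion (or equivalently via sum-over-permutations) gives x^9 - 40x^8 + 690x^7 - 6720x^6 + 40485x^5 - 154704x^4 + 366560x^3 - 492800x^2 + 288000x. The coefficient of x^8 equals -trace(L) = -40, matching the sum of degrees. The largest eigenvalue, 9, is at most the vertex count 9.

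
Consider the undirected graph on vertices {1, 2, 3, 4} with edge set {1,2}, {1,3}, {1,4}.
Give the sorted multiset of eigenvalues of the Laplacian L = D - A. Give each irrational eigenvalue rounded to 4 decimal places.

[0, 1, 1, 4]

Each diagonal entry of L is the vertex degree and each off-diagonal entry is -1 where an edge is present, 0 otherwise; in the order [1, 2, 3, 4] the diagonal is [3, 1, 1, 1]. The multiplicity of 0 as a Laplacian eigenvalue equals the number of connected components. The single zero eigenvalue shows the graph is connected. The largest eigenvalue, 4, is at most the vertex count 4.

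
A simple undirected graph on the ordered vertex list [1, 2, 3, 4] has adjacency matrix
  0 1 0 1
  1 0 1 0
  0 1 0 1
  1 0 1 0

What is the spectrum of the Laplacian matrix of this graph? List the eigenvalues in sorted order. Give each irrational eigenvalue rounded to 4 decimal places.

[0, 2, 2, 4]

Reading degrees in the order [1, 2, 3, 4] gives [2, 2, 2, 2]; set D = diag(2, 2, 2, 2) and form L = D - A. The multiplicity of 0 as a Laplacian eigenvalue equals the number of connected components. There is one zero in the spectrum, matching the 1 component.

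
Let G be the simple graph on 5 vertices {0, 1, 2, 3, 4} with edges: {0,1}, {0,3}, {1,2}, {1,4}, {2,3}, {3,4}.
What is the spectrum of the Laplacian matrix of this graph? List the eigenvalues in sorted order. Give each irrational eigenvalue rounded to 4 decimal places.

With the vertex order [0, 1, 2, 3, 4], the degrees are [2, 3, 2, 3, 2], giving D = diag(2, 3, 2, 3, 2) and L = D - A. Diagonalising L (or applying a numerical eigensolver to the 5x5 matrix) gives the spectrum above. By the matrix-tree theorem the graph has (1/5) * product of the nonzero eigenvalues = 12 spanning trees. The largest eigenvalue, 5, is at most the vertex count 5.

[0, 2, 2, 3, 5]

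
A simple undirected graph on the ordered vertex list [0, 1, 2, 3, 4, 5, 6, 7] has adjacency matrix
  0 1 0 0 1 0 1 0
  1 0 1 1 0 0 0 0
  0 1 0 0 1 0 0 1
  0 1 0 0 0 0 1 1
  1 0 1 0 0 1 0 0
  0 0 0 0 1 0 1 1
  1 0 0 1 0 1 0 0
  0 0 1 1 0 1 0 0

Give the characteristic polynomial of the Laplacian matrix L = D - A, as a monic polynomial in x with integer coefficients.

x^8 - 24x^7 + 240x^6 - 1296x^5 + 4080x^4 - 7488x^3 + 7424x^2 - 3072x

Each diagonal entry of L is the vertex degree and each off-diagonal entry is -1 where an edge is present, 0 otherwise; in the order [0, 1, 2, 3, 4, 5, 6, 7] the diagonal is [3, 3, 3, 3, 3, 3, 3, 3]. Computing det(xI - L) by cofactor expansion (or equivalently via sum-over-permutations) gives x^8 - 24x^7 + 240x^6 - 1296x^5 + 4080x^4 - 7488x^3 + 7424x^2 - 3072x. The constant term is 0 because L is singular (the all-ones vector lies in its kernel). By the matrix-tree theorem the graph has (1/8) * product of the nonzero eigenvalues = 384 spanning trees.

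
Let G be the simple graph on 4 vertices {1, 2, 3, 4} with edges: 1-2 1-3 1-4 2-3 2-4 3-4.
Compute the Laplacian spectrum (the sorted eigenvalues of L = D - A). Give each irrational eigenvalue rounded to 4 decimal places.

[0, 4, 4, 4]

Each diagonal entry of L is the vertex degree and each off-diagonal entry is -1 where an edge is present, 0 otherwise; in the order [1, 2, 3, 4] the diagonal is [3, 3, 3, 3]. L is symmetric positive semidefinite, so every eigenvalue is real and nonnegative. The largest eigenvalue, 4, is at most the vertex count 4.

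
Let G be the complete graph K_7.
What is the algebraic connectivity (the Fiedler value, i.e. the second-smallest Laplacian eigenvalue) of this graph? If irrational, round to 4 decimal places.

7

The graph has 7 vertices and degree multiset [6, 6, 6, 6, 6, 6, 6]; D is the diagonal matrix of degrees and L = D - A. The sorted Laplacian eigenvalues are [0, 7, 7, 7, 7, 7, 7]; the algebraic connectivity is the second entry, 7. By the matrix-tree theorem the graph has (1/7) * product of the nonzero eigenvalues = 16807 spanning trees. The largest eigenvalue, 7, is at most the vertex count 7.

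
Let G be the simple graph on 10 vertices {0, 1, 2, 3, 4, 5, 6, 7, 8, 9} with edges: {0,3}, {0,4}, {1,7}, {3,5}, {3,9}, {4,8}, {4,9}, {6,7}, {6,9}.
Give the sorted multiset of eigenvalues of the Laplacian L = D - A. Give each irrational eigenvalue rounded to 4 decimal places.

[0, 0, 0.2285, 0.5858, 1.1679, 1.4854, 2.5888, 3.4142, 3.4581, 5.0712]

Reading degrees in the order [0, 1, 2, 3, 4, 5, 6, 7, 8, 9] gives [2, 1, 0, 3, 3, 1, 2, 2, 1, 3]; set D = diag(2, 1, 0, 3, 3, 1, 2, 2, 1, 3) and form L = D - A. Diagonalising L (or applying a numerical eigensolver to the 10x10 matrix) gives the spectrum above. The 2 zero eigenvalues correspond to the 2 connected components. The eigenvalues sum to 18, which equals trace(L) = 2|E|.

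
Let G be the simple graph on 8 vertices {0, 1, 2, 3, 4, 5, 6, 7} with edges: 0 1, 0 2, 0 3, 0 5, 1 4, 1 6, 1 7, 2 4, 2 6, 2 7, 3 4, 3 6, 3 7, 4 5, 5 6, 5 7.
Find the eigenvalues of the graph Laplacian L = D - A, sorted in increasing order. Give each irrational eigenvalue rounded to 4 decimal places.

[0, 4, 4, 4, 4, 4, 4, 8]

Each diagonal entry of L is the vertex degree and each off-diagonal entry is -1 where an edge is present, 0 otherwise; in the order [0, 1, 2, 3, 4, 5, 6, 7] the diagonal is [4, 4, 4, 4, 4, 4, 4, 4]. Diagonalising L (or applying a numerical eigensolver to the 8x8 matrix) gives the spectrum above. The single zero eigenvalue shows the graph is connected. The eigenvalues sum to 32, which equals trace(L) = 2|E|.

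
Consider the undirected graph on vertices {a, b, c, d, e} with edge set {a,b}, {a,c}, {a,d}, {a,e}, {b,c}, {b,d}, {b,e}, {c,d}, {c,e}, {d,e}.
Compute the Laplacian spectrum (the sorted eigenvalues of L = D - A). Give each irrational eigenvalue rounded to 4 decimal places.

With the vertex order [a, b, c, d, e], the degrees are [4, 4, 4, 4, 4], giving D = diag(4, 4, 4, 4, 4) and L = D - A. L is symmetric positive semidefinite, so every eigenvalue is real and nonnegative. The single zero eigenvalue shows the graph is connected. By the matrix-tree theorem the graph has (1/5) * product of the nonzero eigenvalues = 125 spanning trees. There is one zero in the spectrum, matching the 1 component.

[0, 5, 5, 5, 5]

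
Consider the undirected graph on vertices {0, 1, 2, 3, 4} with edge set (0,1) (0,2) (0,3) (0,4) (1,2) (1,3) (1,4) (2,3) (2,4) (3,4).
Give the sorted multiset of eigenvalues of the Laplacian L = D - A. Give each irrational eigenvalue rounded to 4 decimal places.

[0, 5, 5, 5, 5]

With the vertex order [0, 1, 2, 3, 4], the degrees are [4, 4, 4, 4, 4], giving D = diag(4, 4, 4, 4, 4) and L = D - A. L is symmetric positive semidefinite, so every eigenvalue is real and nonnegative. The single zero eigenvalue shows the graph is connected. There is one zero in the spectrum, matching the 1 component.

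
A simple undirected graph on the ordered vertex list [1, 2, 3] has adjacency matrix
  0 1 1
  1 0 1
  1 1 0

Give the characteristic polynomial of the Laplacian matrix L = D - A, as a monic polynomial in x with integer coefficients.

x^3 - 6x^2 + 9x

With the vertex order [1, 2, 3], the degrees are [2, 2, 2], giving D = diag(2, 2, 2) and L = D - A. The eigenvalues of L are [0, 3, 3]; the characteristic polynomial is the product of (x - lambda_i), which multiplies out to x^3 - 6x^2 + 9x. Since p(0) = det(-L) = 0, x divides p(x). There is one zero in the spectrum, matching the 1 component.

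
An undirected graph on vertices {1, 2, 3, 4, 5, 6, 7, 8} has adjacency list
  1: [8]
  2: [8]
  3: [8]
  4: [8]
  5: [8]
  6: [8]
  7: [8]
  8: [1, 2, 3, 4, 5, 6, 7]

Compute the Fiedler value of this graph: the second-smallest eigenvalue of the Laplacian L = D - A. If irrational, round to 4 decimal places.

1

Reading degrees in the order [1, 2, 3, 4, 5, 6, 7, 8] gives [1, 1, 1, 1, 1, 1, 1, 7]; set D = diag(1, 1, 1, 1, 1, 1, 1, 7) and form L = D - A. The sorted Laplacian eigenvalues are [0, 1, 1, 1, 1, 1, 1, 8]; the algebraic connectivity is the second entry, 1.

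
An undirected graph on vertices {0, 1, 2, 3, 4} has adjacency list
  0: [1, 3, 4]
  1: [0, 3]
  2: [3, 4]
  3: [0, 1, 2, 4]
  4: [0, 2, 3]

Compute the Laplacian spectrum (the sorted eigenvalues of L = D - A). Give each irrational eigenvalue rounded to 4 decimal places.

Reading degrees in the order [0, 1, 2, 3, 4] gives [3, 2, 2, 4, 3]; set D = diag(3, 2, 2, 4, 3) and form L = D - A. Diagonalising L (or applying a numerical eigensolver to the 5x5 matrix) gives the spectrum above. The single zero eigenvalue shows the graph is connected. The eigenvalues sum to 14, which equals trace(L) = 2|E|.

[0, 1.5858, 3, 4.4142, 5]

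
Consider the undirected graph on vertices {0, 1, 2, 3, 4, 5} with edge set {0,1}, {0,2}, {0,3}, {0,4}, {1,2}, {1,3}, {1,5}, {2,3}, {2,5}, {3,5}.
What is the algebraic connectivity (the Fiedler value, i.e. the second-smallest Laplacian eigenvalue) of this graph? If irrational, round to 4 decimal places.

Reading degrees in the order [0, 1, 2, 3, 4, 5] gives [4, 4, 4, 4, 1, 3]; set D = diag(4, 4, 4, 4, 1, 3) and form L = D - A. The sorted Laplacian eigenvalues are [0, 0.9139, 3.5720, 5, 5, 5.5141]; the algebraic connectivity is the second entry, 0.9139. The largest eigenvalue, 5.5141, is at most the vertex count 6. By the matrix-tree theorem the graph has (1/6) * product of the nonzero eigenvalues = 75 spanning trees.

0.9139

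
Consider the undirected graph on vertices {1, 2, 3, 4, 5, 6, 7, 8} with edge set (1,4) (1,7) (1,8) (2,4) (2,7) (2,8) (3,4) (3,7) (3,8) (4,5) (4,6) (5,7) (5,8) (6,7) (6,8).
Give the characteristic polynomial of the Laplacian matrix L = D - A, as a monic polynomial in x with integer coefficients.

x^8 - 30x^7 + 375x^6 - 2540x^5 + 10095x^4 - 23598x^3 + 30105x^2 - 16200x

Reading degrees in the order [1, 2, 3, 4, 5, 6, 7, 8] gives [3, 3, 3, 5, 3, 3, 5, 5]; set D = diag(3, 3, 3, 5, 3, 3, 5, 5) and form L = D - A. Computing det(xI - L) by cofactor expansion (or equivalently via sum-over-permutations) gives x^8 - 30x^7 + 375x^6 - 2540x^5 + 10095x^4 - 23598x^3 + 30105x^2 - 16200x. The coefficient of x^7 equals -trace(L) = -30, matching the sum of degrees. The eigenvalues sum to 30, which equals trace(L) = 2|E|. The largest eigenvalue, 8, is at most the vertex count 8.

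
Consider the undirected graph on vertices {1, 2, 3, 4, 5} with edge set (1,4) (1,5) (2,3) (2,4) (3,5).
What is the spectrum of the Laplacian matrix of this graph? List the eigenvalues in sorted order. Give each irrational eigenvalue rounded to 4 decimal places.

With the vertex order [1, 2, 3, 4, 5], the degrees are [2, 2, 2, 2, 2], giving D = diag(2, 2, 2, 2, 2) and L = D - A. The multiplicity of 0 as a Laplacian eigenvalue equals the number of connected components. The single zero eigenvalue shows the graph is connected.

[0, 1.3820, 1.3820, 3.6180, 3.6180]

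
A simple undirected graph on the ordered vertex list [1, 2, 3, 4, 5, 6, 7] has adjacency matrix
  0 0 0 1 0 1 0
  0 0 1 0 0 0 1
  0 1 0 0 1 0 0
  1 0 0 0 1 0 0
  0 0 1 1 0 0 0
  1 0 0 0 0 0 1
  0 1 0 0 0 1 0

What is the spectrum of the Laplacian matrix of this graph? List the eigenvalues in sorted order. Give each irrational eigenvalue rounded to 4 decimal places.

Reading degrees in the order [1, 2, 3, 4, 5, 6, 7] gives [2, 2, 2, 2, 2, 2, 2]; set D = diag(2, 2, 2, 2, 2, 2, 2) and form L = D - A. The multiplicity of 0 as a Laplacian eigenvalue equals the number of connected components. The single zero eigenvalue shows the graph is connected. By the matrix-tree theorem the graph has (1/7) * product of the nonzero eigenvalues = 7 spanning trees.

[0, 0.7530, 0.7530, 2.4450, 2.4450, 3.8019, 3.8019]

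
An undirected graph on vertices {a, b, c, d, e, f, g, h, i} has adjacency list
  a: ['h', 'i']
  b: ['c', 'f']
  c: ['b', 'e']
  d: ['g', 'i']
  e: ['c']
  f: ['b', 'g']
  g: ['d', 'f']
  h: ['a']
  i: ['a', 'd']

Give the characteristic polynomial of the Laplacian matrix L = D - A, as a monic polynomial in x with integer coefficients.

x^9 - 16x^8 + 105x^7 - 364x^6 + 715x^5 - 792x^4 + 462x^3 - 120x^2 + 9x

With the vertex order [a, b, c, d, e, f, g, h, i], the degrees are [2, 2, 2, 2, 1, 2, 2, 1, 2], giving D = diag(2, 2, 2, 2, 1, 2, 2, 1, 2) and L = D - A. Computing det(xI - L) by cofactor expansion (or equivalently via sum-over-permutations) gives x^9 - 16x^8 + 105x^7 - 364x^6 + 715x^5 - 792x^4 + 462x^3 - 120x^2 + 9x. Since p(0) = det(-L) = 0, x divides p(x). The largest eigenvalue, 3.8794, is at most the vertex count 9. There is one zero in the spectrum, matching the 1 component.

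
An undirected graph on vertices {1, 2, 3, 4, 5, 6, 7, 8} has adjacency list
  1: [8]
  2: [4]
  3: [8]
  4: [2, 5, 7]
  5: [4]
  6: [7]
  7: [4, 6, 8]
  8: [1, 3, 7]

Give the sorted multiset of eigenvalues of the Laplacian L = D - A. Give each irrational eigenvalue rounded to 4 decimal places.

[0, 0.2679, 0.6571, 1, 1, 2.5293, 3.7321, 4.8136]

Each diagonal entry of L is the vertex degree and each off-diagonal entry is -1 where an edge is present, 0 otherwise; in the order [1, 2, 3, 4, 5, 6, 7, 8] the diagonal is [1, 1, 1, 3, 1, 1, 3, 3]. Since every row of L sums to 0, the all-ones vector is in the kernel and 0 is an eigenvalue. The largest eigenvalue, 4.8136, is at most the vertex count 8. There is one zero in the spectrum, matching the 1 component.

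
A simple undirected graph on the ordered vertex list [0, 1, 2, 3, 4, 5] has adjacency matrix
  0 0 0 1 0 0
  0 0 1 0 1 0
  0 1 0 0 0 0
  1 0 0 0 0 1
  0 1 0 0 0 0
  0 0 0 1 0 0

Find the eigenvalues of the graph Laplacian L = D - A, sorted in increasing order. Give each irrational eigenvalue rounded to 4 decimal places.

[0, 0, 1, 1, 3, 3]

Each diagonal entry of L is the vertex degree and each off-diagonal entry is -1 where an edge is present, 0 otherwise; in the order [0, 1, 2, 3, 4, 5] the diagonal is [1, 2, 1, 2, 1, 1]. L is symmetric positive semidefinite, so every eigenvalue is real and nonnegative. The 2 zero eigenvalues correspond to the 2 connected components. There are 2 zeros in the spectrum, matching the 2 components.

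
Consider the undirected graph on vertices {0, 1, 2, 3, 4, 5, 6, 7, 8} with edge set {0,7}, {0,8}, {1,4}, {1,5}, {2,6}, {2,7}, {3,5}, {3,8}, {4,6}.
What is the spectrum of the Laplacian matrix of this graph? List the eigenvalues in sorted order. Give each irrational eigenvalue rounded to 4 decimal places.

[0, 0.4679, 0.4679, 1.6527, 1.6527, 3, 3, 3.8794, 3.8794]

Each diagonal entry of L is the vertex degree and each off-diagonal entry is -1 where an edge is present, 0 otherwise; in the order [0, 1, 2, 3, 4, 5, 6, 7, 8] the diagonal is [2, 2, 2, 2, 2, 2, 2, 2, 2]. Since every row of L sums to 0, the all-ones vector is in the kernel and 0 is an eigenvalue. By the matrix-tree theorem the graph has (1/9) * product of the nonzero eigenvalues = 9 spanning trees.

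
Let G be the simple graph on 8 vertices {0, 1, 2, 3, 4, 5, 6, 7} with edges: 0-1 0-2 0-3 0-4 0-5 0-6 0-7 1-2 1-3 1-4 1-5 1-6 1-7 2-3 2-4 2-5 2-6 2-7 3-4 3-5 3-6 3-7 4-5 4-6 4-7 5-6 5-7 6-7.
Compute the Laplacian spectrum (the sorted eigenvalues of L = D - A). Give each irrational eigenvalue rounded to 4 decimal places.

[0, 8, 8, 8, 8, 8, 8, 8]

Reading degrees in the order [0, 1, 2, 3, 4, 5, 6, 7] gives [7, 7, 7, 7, 7, 7, 7, 7]; set D = diag(7, 7, 7, 7, 7, 7, 7, 7) and form L = D - A. Diagonalising L (or applying a numerical eigensolver to the 8x8 matrix) gives the spectrum above. The single zero eigenvalue shows the graph is connected. There is one zero in the spectrum, matching the 1 component. By the matrix-tree theorem the graph has (1/8) * product of the nonzero eigenvalues = 262144 spanning trees.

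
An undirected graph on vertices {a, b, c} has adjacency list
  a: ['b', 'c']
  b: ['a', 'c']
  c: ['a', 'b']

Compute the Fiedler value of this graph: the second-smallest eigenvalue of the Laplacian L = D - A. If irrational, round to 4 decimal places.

With the vertex order [a, b, c], the degrees are [2, 2, 2], giving D = diag(2, 2, 2) and L = D - A. Computing the eigenvalues of L and sorting gives [0, 3, 3]. The Fiedler value lambda_2 = 3 is strictly positive, so the graph is connected.

3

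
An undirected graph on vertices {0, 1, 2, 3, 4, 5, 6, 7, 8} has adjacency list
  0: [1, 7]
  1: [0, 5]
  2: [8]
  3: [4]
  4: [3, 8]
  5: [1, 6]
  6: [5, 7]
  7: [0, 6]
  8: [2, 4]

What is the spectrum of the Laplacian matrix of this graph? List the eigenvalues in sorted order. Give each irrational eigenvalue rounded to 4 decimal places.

Reading degrees in the order [0, 1, 2, 3, 4, 5, 6, 7, 8] gives [2, 2, 1, 1, 2, 2, 2, 2, 2]; set D = diag(2, 2, 1, 1, 2, 2, 2, 2, 2) and form L = D - A. Diagonalising L (or applying a numerical eigensolver to the 9x9 matrix) gives the spectrum above. The 2 zero eigenvalues correspond to the 2 connected components. The eigenvalues sum to 16, which equals trace(L) = 2|E|.

[0, 0, 0.5858, 1.3820, 1.3820, 2, 3.4142, 3.6180, 3.6180]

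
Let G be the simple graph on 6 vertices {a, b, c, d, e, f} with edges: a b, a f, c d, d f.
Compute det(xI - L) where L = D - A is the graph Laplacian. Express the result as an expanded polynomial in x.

x^6 - 8x^5 + 21x^4 - 20x^3 + 5x^2

With the vertex order [a, b, c, d, e, f], the degrees are [2, 1, 1, 2, 0, 2], giving D = diag(2, 1, 1, 2, 0, 2) and L = D - A. Computing det(xI - L) by cofactor expansion (or equivalently via sum-over-permutations) gives x^6 - 8x^5 + 21x^4 - 20x^3 + 5x^2. The coefficient of x^5 equals -trace(L) = -8, matching the sum of degrees. The largest eigenvalue, 3.6180, is at most the vertex count 6.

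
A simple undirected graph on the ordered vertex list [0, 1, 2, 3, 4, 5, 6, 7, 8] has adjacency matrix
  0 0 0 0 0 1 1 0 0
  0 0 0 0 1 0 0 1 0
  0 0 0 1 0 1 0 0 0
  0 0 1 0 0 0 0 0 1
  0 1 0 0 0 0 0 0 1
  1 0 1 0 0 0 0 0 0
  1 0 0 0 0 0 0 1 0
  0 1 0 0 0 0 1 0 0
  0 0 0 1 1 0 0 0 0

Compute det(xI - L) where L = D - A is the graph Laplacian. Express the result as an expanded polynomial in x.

Reading degrees in the order [0, 1, 2, 3, 4, 5, 6, 7, 8] gives [2, 2, 2, 2, 2, 2, 2, 2, 2]; set D = diag(2, 2, 2, 2, 2, 2, 2, 2, 2) and form L = D - A. L has integer entries, so p(x) = det(xI - L) has integer coefficients. Expanding the determinant yields x^9 - 18x^8 + 135x^7 - 546x^6 + 1287x^5 - 1782x^4 + 1386x^3 - 540x^2 + 81x. The constant term is 0 because L is singular (the all-ones vector lies in its kernel). The largest eigenvalue, 3.8794, is at most the vertex count 9.

x^9 - 18x^8 + 135x^7 - 546x^6 + 1287x^5 - 1782x^4 + 1386x^3 - 540x^2 + 81x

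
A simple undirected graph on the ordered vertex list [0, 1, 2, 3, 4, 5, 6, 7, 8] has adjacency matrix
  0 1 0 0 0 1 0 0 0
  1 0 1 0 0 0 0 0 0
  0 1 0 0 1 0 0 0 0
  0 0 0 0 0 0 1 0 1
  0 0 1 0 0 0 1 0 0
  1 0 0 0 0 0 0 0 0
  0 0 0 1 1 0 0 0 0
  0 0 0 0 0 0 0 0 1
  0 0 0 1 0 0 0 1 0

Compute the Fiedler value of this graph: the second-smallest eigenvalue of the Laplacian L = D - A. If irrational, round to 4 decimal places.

0.1206

With the vertex order [0, 1, 2, 3, 4, 5, 6, 7, 8], the degrees are [2, 2, 2, 2, 2, 1, 2, 1, 2], giving D = diag(2, 2, 2, 2, 2, 1, 2, 1, 2) and L = D - A. The smallest Laplacian eigenvalue is always 0. The next one, lambda_2 = 0.1206, measures how hard the graph is to disconnect: larger values mean better connectivity. The largest eigenvalue, 3.8794, is at most the vertex count 9. There is one zero in the spectrum, matching the 1 component.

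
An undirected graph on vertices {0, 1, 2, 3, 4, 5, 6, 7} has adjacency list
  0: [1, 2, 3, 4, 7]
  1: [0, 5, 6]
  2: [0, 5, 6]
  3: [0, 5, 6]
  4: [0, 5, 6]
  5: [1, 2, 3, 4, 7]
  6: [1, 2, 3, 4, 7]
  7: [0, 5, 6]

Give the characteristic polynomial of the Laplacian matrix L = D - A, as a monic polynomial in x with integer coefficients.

With the vertex order [0, 1, 2, 3, 4, 5, 6, 7], the degrees are [5, 3, 3, 3, 3, 5, 5, 3], giving D = diag(5, 3, 3, 3, 3, 5, 5, 3) and L = D - A. The eigenvalues of L are [0, 3, 3, 3, 3, 5, 5, 8]; the characteristic polynomial is the product of (x - lambda_i), which multiplies out to x^8 - 30x^7 + 375x^6 - 2540x^5 + 10095x^4 - 23598x^3 + 30105x^2 - 16200x. The constant term is 0 because L is singular (the all-ones vector lies in its kernel). By the matrix-tree theorem the graph has (1/8) * product of the nonzero eigenvalues = 2025 spanning trees.

x^8 - 30x^7 + 375x^6 - 2540x^5 + 10095x^4 - 23598x^3 + 30105x^2 - 16200x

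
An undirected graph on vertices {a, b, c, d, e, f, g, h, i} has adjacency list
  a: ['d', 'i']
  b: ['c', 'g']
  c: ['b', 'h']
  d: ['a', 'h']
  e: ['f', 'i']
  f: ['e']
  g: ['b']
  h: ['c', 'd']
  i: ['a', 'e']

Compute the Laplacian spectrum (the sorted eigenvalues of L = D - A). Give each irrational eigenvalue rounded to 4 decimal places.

With the vertex order [a, b, c, d, e, f, g, h, i], the degrees are [2, 2, 2, 2, 2, 1, 1, 2, 2], giving D = diag(2, 2, 2, 2, 2, 1, 1, 2, 2) and L = D - A. Diagonalising L (or applying a numerical eigensolver to the 9x9 matrix) gives the spectrum above. The eigenvalues sum to 16, which equals trace(L) = 2|E|. By the matrix-tree theorem the graph has (1/9) * product of the nonzero eigenvalues = 1 spanning tree.

[0, 0.1206, 0.4679, 1, 1.6527, 2.3473, 3, 3.5321, 3.8794]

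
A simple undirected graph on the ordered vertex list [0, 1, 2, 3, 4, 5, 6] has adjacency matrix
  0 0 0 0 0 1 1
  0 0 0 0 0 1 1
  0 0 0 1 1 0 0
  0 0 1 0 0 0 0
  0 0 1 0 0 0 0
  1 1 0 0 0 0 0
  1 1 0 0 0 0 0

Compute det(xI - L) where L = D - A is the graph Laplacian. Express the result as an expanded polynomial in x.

x^7 - 12x^6 + 55x^5 - 120x^4 + 124x^3 - 48x^2

Reading degrees in the order [0, 1, 2, 3, 4, 5, 6] gives [2, 2, 2, 1, 1, 2, 2]; set D = diag(2, 2, 2, 1, 1, 2, 2) and form L = D - A. L has integer entries, so p(x) = det(xI - L) has integer coefficients. Expanding the determinant yields x^7 - 12x^6 + 55x^5 - 120x^4 + 124x^3 - 48x^2. The constant term is 0 because L is singular (the all-ones vector lies in its kernel). There are 2 zeros in the spectrum, matching the 2 components. The largest eigenvalue, 4, is at most the vertex count 7.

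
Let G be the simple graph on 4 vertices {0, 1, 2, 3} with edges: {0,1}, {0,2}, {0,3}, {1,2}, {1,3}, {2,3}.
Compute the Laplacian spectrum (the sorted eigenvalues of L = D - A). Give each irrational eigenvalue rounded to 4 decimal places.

With the vertex order [0, 1, 2, 3], the degrees are [3, 3, 3, 3], giving D = diag(3, 3, 3, 3) and L = D - A. The multiplicity of 0 as a Laplacian eigenvalue equals the number of connected components. By the matrix-tree theorem the graph has (1/4) * product of the nonzero eigenvalues = 16 spanning trees.

[0, 4, 4, 4]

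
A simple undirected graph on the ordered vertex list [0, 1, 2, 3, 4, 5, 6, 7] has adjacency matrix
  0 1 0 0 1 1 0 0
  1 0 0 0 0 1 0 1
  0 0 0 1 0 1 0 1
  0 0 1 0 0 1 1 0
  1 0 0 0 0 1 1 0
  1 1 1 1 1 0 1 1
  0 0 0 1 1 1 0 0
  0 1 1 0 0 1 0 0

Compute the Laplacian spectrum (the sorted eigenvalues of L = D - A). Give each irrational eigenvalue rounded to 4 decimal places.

[0, 1.7530, 1.7530, 3.4450, 3.4450, 4.8019, 4.8019, 8]

Each diagonal entry of L is the vertex degree and each off-diagonal entry is -1 where an edge is present, 0 otherwise; in the order [0, 1, 2, 3, 4, 5, 6, 7] the diagonal is [3, 3, 3, 3, 3, 7, 3, 3]. The multiplicity of 0 as a Laplacian eigenvalue equals the number of connected components. There is one zero in the spectrum, matching the 1 component.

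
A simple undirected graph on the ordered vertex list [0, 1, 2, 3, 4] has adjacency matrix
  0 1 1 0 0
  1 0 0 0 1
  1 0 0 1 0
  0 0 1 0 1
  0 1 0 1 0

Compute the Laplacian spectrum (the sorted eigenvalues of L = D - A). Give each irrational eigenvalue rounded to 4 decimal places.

With the vertex order [0, 1, 2, 3, 4], the degrees are [2, 2, 2, 2, 2], giving D = diag(2, 2, 2, 2, 2) and L = D - A. Diagonalising L (or applying a numerical eigensolver to the 5x5 matrix) gives the spectrum above. The eigenvalues sum to 10, which equals trace(L) = 2|E|.

[0, 1.3820, 1.3820, 3.6180, 3.6180]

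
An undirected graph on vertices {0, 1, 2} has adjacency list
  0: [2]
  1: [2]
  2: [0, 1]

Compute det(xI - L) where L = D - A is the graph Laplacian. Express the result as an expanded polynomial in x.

x^3 - 4x^2 + 3x

With the vertex order [0, 1, 2], the degrees are [1, 1, 2], giving D = diag(1, 1, 2) and L = D - A. The eigenvalues of L are [0, 1, 3]; the characteristic polynomial is the product of (x - lambda_i), which multiplies out to x^3 - 4x^2 + 3x. The constant term is 0 because L is singular (the all-ones vector lies in its kernel). The largest eigenvalue, 3, is at most the vertex count 3.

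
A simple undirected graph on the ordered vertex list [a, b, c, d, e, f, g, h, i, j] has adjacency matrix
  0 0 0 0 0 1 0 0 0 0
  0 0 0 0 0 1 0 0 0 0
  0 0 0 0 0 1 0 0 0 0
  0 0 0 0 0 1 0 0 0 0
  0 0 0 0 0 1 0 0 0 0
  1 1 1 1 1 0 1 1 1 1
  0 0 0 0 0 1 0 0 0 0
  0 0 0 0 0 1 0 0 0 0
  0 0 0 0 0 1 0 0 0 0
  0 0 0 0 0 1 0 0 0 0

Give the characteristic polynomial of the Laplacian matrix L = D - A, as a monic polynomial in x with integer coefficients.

Reading degrees in the order [a, b, c, d, e, f, g, h, i, j] gives [1, 1, 1, 1, 1, 9, 1, 1, 1, 1]; set D = diag(1, 1, 1, 1, 1, 9, 1, 1, 1, 1) and form L = D - A. Computing det(xI - L) by cofactor expansion (or equivalently via sum-over-permutations) gives x^10 - 18x^9 + 108x^8 - 336x^7 + 630x^6 - 756x^5 + 588x^4 - 288x^3 + 81x^2 - 10x. The constant term is 0 because L is singular (the all-ones vector lies in its kernel). By the matrix-tree theorem the graph has (1/10) * product of the nonzero eigenvalues = 1 spanning tree. The eigenvalues sum to 18, which equals trace(L) = 2|E|.

x^10 - 18x^9 + 108x^8 - 336x^7 + 630x^6 - 756x^5 + 588x^4 - 288x^3 + 81x^2 - 10x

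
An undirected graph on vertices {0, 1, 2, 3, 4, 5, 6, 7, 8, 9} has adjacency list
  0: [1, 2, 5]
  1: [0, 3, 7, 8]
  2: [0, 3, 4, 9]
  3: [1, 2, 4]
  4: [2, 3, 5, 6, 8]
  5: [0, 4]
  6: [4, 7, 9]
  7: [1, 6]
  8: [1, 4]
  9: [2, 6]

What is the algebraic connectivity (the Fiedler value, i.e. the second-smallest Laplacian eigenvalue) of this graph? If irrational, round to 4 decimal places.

Each diagonal entry of L is the vertex degree and each off-diagonal entry is -1 where an edge is present, 0 otherwise; in the order [0, 1, 2, 3, 4, 5, 6, 7, 8, 9] the diagonal is [3, 4, 4, 3, 5, 2, 3, 2, 2, 2]. The sorted Laplacian eigenvalues are [0, 1.1481, 1.4083, 1.7732, 2.2735, 2.8620, 3.8123, 4.3528, 5.8620, 6.5078]; the algebraic connectivity is the second entry, 1.1481. By the matrix-tree theorem the graph has (1/10) * product of the nonzero eigenvalues = 1181 spanning trees.

1.1481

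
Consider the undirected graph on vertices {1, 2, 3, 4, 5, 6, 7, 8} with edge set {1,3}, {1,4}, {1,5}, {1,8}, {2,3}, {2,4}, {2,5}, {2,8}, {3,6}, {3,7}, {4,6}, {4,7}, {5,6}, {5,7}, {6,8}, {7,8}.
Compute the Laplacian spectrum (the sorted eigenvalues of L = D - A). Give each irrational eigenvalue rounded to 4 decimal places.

Reading degrees in the order [1, 2, 3, 4, 5, 6, 7, 8] gives [4, 4, 4, 4, 4, 4, 4, 4]; set D = diag(4, 4, 4, 4, 4, 4, 4, 4) and form L = D - A. The multiplicity of 0 as a Laplacian eigenvalue equals the number of connected components. The eigenvalues sum to 32, which equals trace(L) = 2|E|.

[0, 4, 4, 4, 4, 4, 4, 8]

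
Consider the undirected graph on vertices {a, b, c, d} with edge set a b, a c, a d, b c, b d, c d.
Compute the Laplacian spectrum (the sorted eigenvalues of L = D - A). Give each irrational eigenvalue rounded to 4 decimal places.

With the vertex order [a, b, c, d], the degrees are [3, 3, 3, 3], giving D = diag(3, 3, 3, 3) and L = D - A. Since every row of L sums to 0, the all-ones vector is in the kernel and 0 is an eigenvalue. By the matrix-tree theorem the graph has (1/4) * product of the nonzero eigenvalues = 16 spanning trees.

[0, 4, 4, 4]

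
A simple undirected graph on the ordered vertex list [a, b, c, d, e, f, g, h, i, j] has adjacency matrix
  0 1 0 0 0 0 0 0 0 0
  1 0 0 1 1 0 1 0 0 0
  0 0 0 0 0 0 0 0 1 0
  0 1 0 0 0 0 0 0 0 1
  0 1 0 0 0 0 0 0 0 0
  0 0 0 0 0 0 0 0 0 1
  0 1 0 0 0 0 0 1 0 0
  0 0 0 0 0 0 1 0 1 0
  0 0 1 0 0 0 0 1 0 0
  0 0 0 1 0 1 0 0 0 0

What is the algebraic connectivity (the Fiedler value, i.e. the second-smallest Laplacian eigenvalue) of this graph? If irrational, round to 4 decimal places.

0.1490

Reading degrees in the order [a, b, c, d, e, f, g, h, i, j] gives [1, 4, 1, 2, 1, 1, 2, 2, 2, 2]; set D = diag(1, 4, 1, 2, 1, 1, 2, 2, 2, 2) and form L = D - A. The sorted Laplacian eigenvalues are [0, 0.1490, 0.3621, 1, 1, 1.4749, 2.2401, 3.1091, 3.4819, 5.1830]; the algebraic connectivity is the second entry, 0.1490. There is one zero in the spectrum, matching the 1 component. By the matrix-tree theorem the graph has (1/10) * product of the nonzero eigenvalues = 1 spanning tree.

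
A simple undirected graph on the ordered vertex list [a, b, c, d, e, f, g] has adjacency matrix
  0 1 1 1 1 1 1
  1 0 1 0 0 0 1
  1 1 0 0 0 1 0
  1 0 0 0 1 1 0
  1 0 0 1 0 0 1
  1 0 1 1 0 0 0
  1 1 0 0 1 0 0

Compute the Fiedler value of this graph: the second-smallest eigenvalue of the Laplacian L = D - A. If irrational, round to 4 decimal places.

2

With the vertex order [a, b, c, d, e, f, g], the degrees are [6, 3, 3, 3, 3, 3, 3], giving D = diag(6, 3, 3, 3, 3, 3, 3) and L = D - A. Computing the eigenvalues of L and sorting gives [0, 2, 2, 4, 4, 5, 7]. The Fiedler value lambda_2 = 2 is strictly positive, so the graph is connected. There is one zero in the spectrum, matching the 1 component.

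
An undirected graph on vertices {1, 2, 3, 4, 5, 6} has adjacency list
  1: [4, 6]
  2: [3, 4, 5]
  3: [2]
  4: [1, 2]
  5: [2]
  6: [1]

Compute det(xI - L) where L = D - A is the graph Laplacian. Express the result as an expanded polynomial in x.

With the vertex order [1, 2, 3, 4, 5, 6], the degrees are [2, 3, 1, 2, 1, 1], giving D = diag(2, 3, 1, 2, 1, 1) and L = D - A. L has integer entries, so p(x) = det(xI - L) has integer coefficients. Expanding the determinant yields x^6 - 10x^5 + 35x^4 - 52x^3 + 32x^2 - 6x. Since p(0) = det(-L) = 0, x divides p(x).

x^6 - 10x^5 + 35x^4 - 52x^3 + 32x^2 - 6x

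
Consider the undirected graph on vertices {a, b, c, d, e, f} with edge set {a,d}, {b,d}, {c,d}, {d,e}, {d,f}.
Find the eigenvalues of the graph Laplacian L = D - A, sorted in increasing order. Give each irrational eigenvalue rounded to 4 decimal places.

Each diagonal entry of L is the vertex degree and each off-diagonal entry is -1 where an edge is present, 0 otherwise; in the order [a, b, c, d, e, f] the diagonal is [1, 1, 1, 5, 1, 1]. The multiplicity of 0 as a Laplacian eigenvalue equals the number of connected components. The single zero eigenvalue shows the graph is connected. The eigenvalues sum to 10, which equals trace(L) = 2|E|.

[0, 1, 1, 1, 1, 6]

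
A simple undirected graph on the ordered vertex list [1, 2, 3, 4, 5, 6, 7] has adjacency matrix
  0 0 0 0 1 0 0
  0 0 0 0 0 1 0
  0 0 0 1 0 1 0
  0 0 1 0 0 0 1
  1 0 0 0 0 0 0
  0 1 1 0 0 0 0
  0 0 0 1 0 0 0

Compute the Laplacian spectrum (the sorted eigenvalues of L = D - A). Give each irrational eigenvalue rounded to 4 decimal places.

With the vertex order [1, 2, 3, 4, 5, 6, 7], the degrees are [1, 1, 2, 2, 1, 2, 1], giving D = diag(1, 1, 2, 2, 1, 2, 1) and L = D - A. Since every row of L sums to 0, the all-ones vector is in the kernel and 0 is an eigenvalue. The 2 zero eigenvalues correspond to the 2 connected components. The eigenvalues sum to 10, which equals trace(L) = 2|E|.

[0, 0, 0.3820, 1.3820, 2, 2.6180, 3.6180]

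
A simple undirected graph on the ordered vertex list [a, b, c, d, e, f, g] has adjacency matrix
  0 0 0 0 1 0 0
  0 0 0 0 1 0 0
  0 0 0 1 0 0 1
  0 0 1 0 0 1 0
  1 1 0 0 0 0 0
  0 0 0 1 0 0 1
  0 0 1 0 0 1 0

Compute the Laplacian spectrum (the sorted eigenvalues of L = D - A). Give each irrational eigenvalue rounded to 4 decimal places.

[0, 0, 1, 2, 2, 3, 4]

Reading degrees in the order [a, b, c, d, e, f, g] gives [1, 1, 2, 2, 2, 2, 2]; set D = diag(1, 1, 2, 2, 2, 2, 2) and form L = D - A. Diagonalising L (or applying a numerical eigensolver to the 7x7 matrix) gives the spectrum above. The 2 zero eigenvalues correspond to the 2 connected components.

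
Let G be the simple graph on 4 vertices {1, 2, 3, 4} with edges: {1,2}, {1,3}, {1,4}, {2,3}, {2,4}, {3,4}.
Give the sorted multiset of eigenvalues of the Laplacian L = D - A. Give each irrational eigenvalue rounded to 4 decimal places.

[0, 4, 4, 4]

Reading degrees in the order [1, 2, 3, 4] gives [3, 3, 3, 3]; set D = diag(3, 3, 3, 3) and form L = D - A. Diagonalising L (or applying a numerical eigensolver to the 4x4 matrix) gives the spectrum above. The single zero eigenvalue shows the graph is connected. There is one zero in the spectrum, matching the 1 component. The largest eigenvalue, 4, is at most the vertex count 4.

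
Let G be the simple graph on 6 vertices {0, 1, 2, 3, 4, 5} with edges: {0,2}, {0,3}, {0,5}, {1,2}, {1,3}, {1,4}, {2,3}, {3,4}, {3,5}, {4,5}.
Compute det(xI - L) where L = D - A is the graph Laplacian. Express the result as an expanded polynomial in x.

Reading degrees in the order [0, 1, 2, 3, 4, 5] gives [3, 3, 3, 5, 3, 3]; set D = diag(3, 3, 3, 5, 3, 3) and form L = D - A. Computing det(xI - L) by cofactor expansion (or equivalently via sum-over-permutations) gives x^6 - 20x^5 + 155x^4 - 580x^3 + 1045x^2 - 726x. Since p(0) = det(-L) = 0, x divides p(x).

x^6 - 20x^5 + 155x^4 - 580x^3 + 1045x^2 - 726x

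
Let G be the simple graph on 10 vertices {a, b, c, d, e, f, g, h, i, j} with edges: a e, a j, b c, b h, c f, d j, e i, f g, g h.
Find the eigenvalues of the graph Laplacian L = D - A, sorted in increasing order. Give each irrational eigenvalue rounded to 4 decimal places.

[0, 0, 0.3820, 1.3820, 1.3820, 1.3820, 2.6180, 3.6180, 3.6180, 3.6180]

Reading degrees in the order [a, b, c, d, e, f, g, h, i, j] gives [2, 2, 2, 1, 2, 2, 2, 2, 1, 2]; set D = diag(2, 2, 2, 1, 2, 2, 2, 2, 1, 2) and form L = D - A. Since every row of L sums to 0, the all-ones vector is in the kernel and 0 is an eigenvalue. The 2 zero eigenvalues correspond to the 2 connected components. The eigenvalues sum to 18, which equals trace(L) = 2|E|.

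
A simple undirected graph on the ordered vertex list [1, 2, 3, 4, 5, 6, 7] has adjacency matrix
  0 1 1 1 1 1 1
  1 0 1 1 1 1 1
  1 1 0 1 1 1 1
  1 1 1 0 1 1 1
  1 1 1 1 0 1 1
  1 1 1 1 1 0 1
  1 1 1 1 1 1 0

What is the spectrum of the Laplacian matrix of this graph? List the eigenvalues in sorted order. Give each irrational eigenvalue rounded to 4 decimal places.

With the vertex order [1, 2, 3, 4, 5, 6, 7], the degrees are [6, 6, 6, 6, 6, 6, 6], giving D = diag(6, 6, 6, 6, 6, 6, 6) and L = D - A. The multiplicity of 0 as a Laplacian eigenvalue equals the number of connected components. The single zero eigenvalue shows the graph is connected.

[0, 7, 7, 7, 7, 7, 7]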